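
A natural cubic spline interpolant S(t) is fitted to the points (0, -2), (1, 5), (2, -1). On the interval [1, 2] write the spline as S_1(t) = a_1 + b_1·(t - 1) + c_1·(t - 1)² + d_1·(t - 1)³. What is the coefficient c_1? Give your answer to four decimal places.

-9.7500

Put M_i = S'' at the i-th knot. Here h = (1, 1) and Δ = (7, -6), so the interior equations h_(i-1)·M_(i-1) + 2(h_(i-1)+h_i)·M_i + h_i·M_(i+1) = 6(Δ_i − Δ_(i-1)) read
  1·M_0 + 4·M_1 + 1·M_2 = 6(Δ_1 - Δ_0) = -78
Natural end conditions: M_0 = M_2 = 0.
Solving: M_0 = 0, M_1 = -39/2, M_2 = 0.
On [1, 2], with S_1(t) = a_1 + b_1·(t - 1) + c_1·(t - 1)² + d_1·(t - 1)³: c_1 = M_1/2 = -39/4, d_1 = (M_2 - M_1)/(6h_1) = 13/4, b_1 = Δ_1 - h_1(2M_1 + M_2)/6 = 1/2.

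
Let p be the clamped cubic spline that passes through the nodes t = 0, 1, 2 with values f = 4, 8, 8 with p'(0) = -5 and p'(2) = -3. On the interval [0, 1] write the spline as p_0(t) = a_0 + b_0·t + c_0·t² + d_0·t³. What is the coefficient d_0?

-8

With M_i denoting the second derivative at x_i, h_i = 1, 1, and Δ_i = (y_(i+1) − y_i)/h_i = 4, 0:
  1·M_0 + 4·M_1 + 1·M_2 = 6(Δ_1 - Δ_0) = -24
Clamped end conditions give two more equations: 2h_0·M_0 + h_0·M_1 = 6(Δ_0 - p'(0)) = 54 and h_1·M_1 + 2h_1·M_2 = 6(p'(2) - Δ_1) = -18.
Solving the tridiagonal system: M_0 = 34, M_1 = -14, M_2 = -2.
On [0, 1], with p_0(t) = a_0 + b_0·t + c_0·t² + d_0·t³: c_0 = M_0/2 = 17, d_0 = (M_1 - M_0)/(6h_0) = -8, b_0 = Δ_0 - h_0(2M_0 + M_1)/6 = -5.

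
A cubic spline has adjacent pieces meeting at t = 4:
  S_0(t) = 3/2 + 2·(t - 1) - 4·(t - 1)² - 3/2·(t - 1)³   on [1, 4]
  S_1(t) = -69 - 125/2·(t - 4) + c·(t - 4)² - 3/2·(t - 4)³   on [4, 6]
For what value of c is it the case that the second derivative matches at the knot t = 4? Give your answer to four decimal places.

S_0''(t) = -8 - 9·(t - 1), so S_0''(4) = -35. On the right, S_1''(4) = 2c, so c = -35/2.

-17.5000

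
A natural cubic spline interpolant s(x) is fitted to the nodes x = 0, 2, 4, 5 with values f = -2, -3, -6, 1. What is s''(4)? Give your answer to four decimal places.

9.5455

Write m_i for s''(x_i). With h_i = 2, 2, 1 and divided differences Δ_i = -1/2, -3/2, 7, the continuity of s' gives the tridiagonal system
  2·m_0 + 8·m_1 + 2·m_2 = 6(Δ_1 - Δ_0) = -6
  2·m_1 + 6·m_2 + 1·m_3 = 6(Δ_2 - Δ_1) = 51
Natural end conditions: m_0 = m_3 = 0.
Hence m_0 = 0, m_1 = -69/22, m_2 = 105/11, m_3 = 0.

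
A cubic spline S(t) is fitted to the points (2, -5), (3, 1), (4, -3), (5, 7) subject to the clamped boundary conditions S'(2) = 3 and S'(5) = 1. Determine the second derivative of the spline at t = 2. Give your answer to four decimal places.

Let M_i = S''(x_i). Step sizes h_i = 1, 1, 1; slopes of the chords Δ_i = (y_(i+1) - y_i)/h_i = 6, -4, 10.
  1·M_0 + 4·M_1 + 1·M_2 = 6(Δ_1 - Δ_0) = -60
  1·M_1 + 4·M_2 + 1·M_3 = 6(Δ_2 - Δ_1) = 84
Clamped end conditions give two more equations: 2h_0·M_0 + h_0·M_1 = 6(Δ_0 - S'(2)) = 18 and h_2·M_2 + 2h_2·M_3 = 6(S'(5) - Δ_2) = -54.
Forward elimination and back-substitution give M_0 = 74/3, M_1 = -94/3, M_2 = 122/3, M_3 = -142/3.

24.6667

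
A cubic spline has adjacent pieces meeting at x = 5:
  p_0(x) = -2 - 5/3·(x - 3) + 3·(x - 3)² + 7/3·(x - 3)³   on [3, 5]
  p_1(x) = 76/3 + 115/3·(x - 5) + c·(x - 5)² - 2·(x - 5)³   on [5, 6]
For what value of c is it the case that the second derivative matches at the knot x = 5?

17

p_0''(x) = 6 + 14·(x - 3), so p_0''(5) = 34. On the right, p_1''(5) = 2c, so c = 17.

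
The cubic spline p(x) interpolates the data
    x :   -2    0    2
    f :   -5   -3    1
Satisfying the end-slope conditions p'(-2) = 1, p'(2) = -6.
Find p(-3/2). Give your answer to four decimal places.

-4.7344

Let M_i = p''(x_i). Step sizes h_i = 2, 2; slopes of the chords Δ_i = (y_(i+1) - y_i)/h_i = 1, 2.
  2·M_0 + 8·M_1 + 2·M_2 = 6(Δ_1 - Δ_0) = 6
Clamped end conditions give two more equations: 2h_0·M_0 + h_0·M_1 = 6(Δ_0 - p'(-2)) = 0 and h_1·M_1 + 2h_1·M_2 = 6(p'(2) - Δ_1) = -48.
Hence M_0 = -5/2, M_1 = 5, M_2 = -29/2.
On [-2, 0], p(x) = -5 + 1·(x + 2) - 5/4·(x + 2)² + 5/8·(x + 2)³.
With (x + 2) = 1/2: p(-3/2) = -303/64.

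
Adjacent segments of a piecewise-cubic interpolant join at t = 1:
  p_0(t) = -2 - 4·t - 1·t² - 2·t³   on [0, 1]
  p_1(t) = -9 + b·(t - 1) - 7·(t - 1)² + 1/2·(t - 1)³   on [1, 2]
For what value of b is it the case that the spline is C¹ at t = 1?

-12

p_0'(t) = -4 - 2·t - 6·t², so p_0'(1) = -12. On the right, p_1'(1) = b, so b = -12.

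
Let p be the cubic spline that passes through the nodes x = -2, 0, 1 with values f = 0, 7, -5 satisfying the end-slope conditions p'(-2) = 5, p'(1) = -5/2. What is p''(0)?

-26

Put M_i = p'' at the i-th knot. Here h = (2, 1) and Δ = (7/2, -12), so the interior equations h_(i-1)·M_(i-1) + 2(h_(i-1)+h_i)·M_i + h_i·M_(i+1) = 6(Δ_i − Δ_(i-1)) read
  2·M_0 + 6·M_1 + 1·M_2 = 6(Δ_1 - Δ_0) = -93
Clamped end conditions give two more equations: 2h_0·M_0 + h_0·M_1 = 6(Δ_0 - p'(-2)) = -9 and h_1·M_1 + 2h_1·M_2 = 6(p'(1) - Δ_1) = 57.
Solving the tridiagonal system: M_0 = 43/4, M_1 = -26, M_2 = 83/2.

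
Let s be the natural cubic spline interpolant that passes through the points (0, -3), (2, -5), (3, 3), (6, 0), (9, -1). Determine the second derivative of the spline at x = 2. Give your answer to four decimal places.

10.5059

Write M_i for s''(x_i). With h_i = 2, 1, 3, 3 and divided differences Δ_i = -1, 8, -1, -1/3, the continuity of s' gives the tridiagonal system
  2·M_0 + 6·M_1 + 1·M_2 = 6(Δ_1 - Δ_0) = 54
  1·M_1 + 8·M_2 + 3·M_3 = 6(Δ_2 - Δ_1) = -54
  3·M_2 + 12·M_3 + 3·M_4 = 6(Δ_3 - Δ_2) = 4
Natural end conditions: M_0 = M_4 = 0.
Hence M_0 = 0, M_1 = 893/85, M_2 = -768/85, M_3 = 661/255, M_4 = 0.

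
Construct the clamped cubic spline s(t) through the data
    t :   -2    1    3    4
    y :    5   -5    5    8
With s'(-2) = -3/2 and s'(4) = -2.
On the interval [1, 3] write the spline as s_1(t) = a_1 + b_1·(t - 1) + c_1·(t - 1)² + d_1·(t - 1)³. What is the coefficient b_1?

1

Write M_i for s''(x_i). With h_i = 3, 2, 1 and divided differences Δ_i = -10/3, 5, 3, the continuity of s' gives the tridiagonal system
  3·M_0 + 10·M_1 + 2·M_2 = 6(Δ_1 - Δ_0) = 50
  2·M_1 + 6·M_2 + 1·M_3 = 6(Δ_2 - Δ_1) = -12
Clamped end conditions give two more equations: 2h_0·M_0 + h_0·M_1 = 6(Δ_0 - s'(-2)) = -11 and h_2·M_2 + 2h_2·M_3 = 6(s'(4) - Δ_2) = -30.
Solving: M_0 = -16/3, M_1 = 7, M_2 = -2, M_3 = -14.
On [1, 3], with s_1(t) = a_1 + b_1·(t - 1) + c_1·(t - 1)² + d_1·(t - 1)³: c_1 = M_1/2 = 7/2, d_1 = (M_2 - M_1)/(6h_1) = -3/4, b_1 = Δ_1 - h_1(2M_1 + M_2)/6 = 1.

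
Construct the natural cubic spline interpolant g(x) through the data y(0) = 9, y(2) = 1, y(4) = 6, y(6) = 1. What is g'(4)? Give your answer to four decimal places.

Write M_i for g''(x_i). With h_i = 2, 2, 2 and divided differences Δ_i = -4, 5/2, -5/2, the continuity of g' gives the tridiagonal system
  2·M_0 + 8·M_1 + 2·M_2 = 6(Δ_1 - Δ_0) = 39
  2·M_1 + 8·M_2 + 2·M_3 = 6(Δ_2 - Δ_1) = -30
Natural end conditions: M_0 = M_3 = 0.
Solving the tridiagonal system: M_0 = 0, M_1 = 31/5, M_2 = -53/10, M_3 = 0.
On [4, 6], g'(x) = b_2 + 2c_2·(x - 4) + 3d_2·(x - 4)² with b_2 = Δ_2 - h_2(2M_2 + M_3)/6 = 31/30, c_2 = M_2/2 = -53/20, d_2 = (M_3 - M_2)/(6h_2) = 53/120. So g'(4) = 31/30.

1.0333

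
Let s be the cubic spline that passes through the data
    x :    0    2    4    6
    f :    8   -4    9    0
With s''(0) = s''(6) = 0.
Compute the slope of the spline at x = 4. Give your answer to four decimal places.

Put σ_i = s'' at the i-th knot. Here h = (2, 2, 2) and Δ = (-6, 13/2, -9/2), so the interior equations h_(i-1)·σ_(i-1) + 2(h_(i-1)+h_i)·σ_i + h_i·σ_(i+1) = 6(Δ_i − Δ_(i-1)) read
  2·σ_0 + 8·σ_1 + 2·σ_2 = 6(Δ_1 - Δ_0) = 75
  2·σ_1 + 8·σ_2 + 2·σ_3 = 6(Δ_2 - Δ_1) = -66
Natural end conditions: σ_0 = σ_3 = 0.
Solving: σ_0 = 0, σ_1 = 61/5, σ_2 = -113/10, σ_3 = 0.
On [4, 6], s'(x) = b_2 + 2c_2·(x - 4) + 3d_2·(x - 4)² with b_2 = Δ_2 - h_2(2σ_2 + σ_3)/6 = 91/30, c_2 = σ_2/2 = -113/20, d_2 = (σ_3 - σ_2)/(6h_2) = 113/120. So s'(4) = 91/30.

3.0333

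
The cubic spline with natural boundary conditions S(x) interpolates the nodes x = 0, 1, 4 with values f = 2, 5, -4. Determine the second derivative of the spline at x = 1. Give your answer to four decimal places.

Let M_i = S''(x_i). Step sizes h_i = 1, 3; slopes of the chords Δ_i = (y_(i+1) - y_i)/h_i = 3, -3.
  1·M_0 + 8·M_1 + 3·M_2 = 6(Δ_1 - Δ_0) = -36
Natural end conditions: M_0 = M_2 = 0.
Hence M_0 = 0, M_1 = -9/2, M_2 = 0.

-4.5000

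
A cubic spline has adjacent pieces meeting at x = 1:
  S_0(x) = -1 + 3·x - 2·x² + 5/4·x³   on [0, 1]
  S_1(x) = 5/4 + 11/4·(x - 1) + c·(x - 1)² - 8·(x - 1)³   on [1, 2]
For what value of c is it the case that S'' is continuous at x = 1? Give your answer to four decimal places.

S_0''(x) = -4 + 15/2·x, so S_0''(1) = 7/2. On the right, S_1''(1) = 2c, so c = 7/4.

1.7500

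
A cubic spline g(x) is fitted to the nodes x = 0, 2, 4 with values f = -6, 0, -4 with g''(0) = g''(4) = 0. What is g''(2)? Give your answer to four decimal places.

-3.7500

Write M_i for g''(x_i). With h_i = 2, 2 and divided differences Δ_i = 3, -2, the continuity of g' gives the tridiagonal system
  2·M_0 + 8·M_1 + 2·M_2 = 6(Δ_1 - Δ_0) = -30
Natural end conditions: M_0 = M_2 = 0.
Solving: M_0 = 0, M_1 = -15/4, M_2 = 0.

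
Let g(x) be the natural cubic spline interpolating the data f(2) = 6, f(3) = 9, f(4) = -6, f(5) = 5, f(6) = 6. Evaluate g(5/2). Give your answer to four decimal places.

10.0714

With σ_i denoting the second derivative at x_i, h_i = 1, 1, 1, 1, and Δ_i = (y_(i+1) − y_i)/h_i = 3, -15, 11, 1:
  1·σ_0 + 4·σ_1 + 1·σ_2 = 6(Δ_1 - Δ_0) = -108
  1·σ_1 + 4·σ_2 + 1·σ_3 = 6(Δ_2 - Δ_1) = 156
  1·σ_2 + 4·σ_3 + 1·σ_4 = 6(Δ_3 - Δ_2) = -60
Natural end conditions: σ_0 = σ_4 = 0.
Solving: σ_0 = 0, σ_1 = -288/7, σ_2 = 396/7, σ_3 = -204/7, σ_4 = 0.
On [2, 3], g(x) = 6 + 69/7·(x - 2) + 0·(x - 2)² - 48/7·(x - 2)³.
With (x - 2) = 1/2: g(5/2) = 141/14.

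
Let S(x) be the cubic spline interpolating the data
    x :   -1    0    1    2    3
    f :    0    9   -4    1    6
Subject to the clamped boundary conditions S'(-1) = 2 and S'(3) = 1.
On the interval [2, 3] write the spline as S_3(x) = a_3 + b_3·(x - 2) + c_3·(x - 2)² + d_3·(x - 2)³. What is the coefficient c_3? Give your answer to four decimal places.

Write M_i for S''(x_i). With h_i = 1, 1, 1, 1 and divided differences Δ_i = 9, -13, 5, 5, the continuity of S' gives the tridiagonal system
  1·M_0 + 4·M_1 + 1·M_2 = 6(Δ_1 - Δ_0) = -132
  1·M_1 + 4·M_2 + 1·M_3 = 6(Δ_2 - Δ_1) = 108
  1·M_2 + 4·M_3 + 1·M_4 = 6(Δ_3 - Δ_2) = 0
Clamped end conditions give two more equations: 2h_0·M_0 + h_0·M_1 = 6(Δ_0 - S'(-1)) = 42 and h_3·M_3 + 2h_3·M_4 = 6(S'(3) - Δ_3) = -24.
Forward elimination and back-substitution give M_0 = 1373/28, M_1 = -785/14, M_2 = 173/4, M_3 = -125/14, M_4 = -211/28.
On [2, 3], with S_3(x) = a_3 + b_3·(x - 2) + c_3·(x - 2)² + d_3·(x - 2)³: c_3 = M_3/2 = -125/28, d_3 = (M_4 - M_3)/(6h_3) = 13/56, b_3 = Δ_3 - h_3(2M_3 + M_4)/6 = 517/56.

-4.4643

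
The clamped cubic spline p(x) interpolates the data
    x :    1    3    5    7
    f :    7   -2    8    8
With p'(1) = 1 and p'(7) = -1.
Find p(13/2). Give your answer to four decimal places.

Write σ_i for p''(x_i). With h_i = 2, 2, 2 and divided differences Δ_i = -9/2, 5, 0, the continuity of p' gives the tridiagonal system
  2·σ_0 + 8·σ_1 + 2·σ_2 = 6(Δ_1 - Δ_0) = 57
  2·σ_1 + 8·σ_2 + 2·σ_3 = 6(Δ_2 - Δ_1) = -30
Clamped end conditions give two more equations: 2h_0·σ_0 + h_0·σ_1 = 6(Δ_0 - p'(1)) = -33 and h_2·σ_2 + 2h_2·σ_3 = 6(p'(7) - Δ_2) = -6.
Solving: σ_0 = -437/30, σ_1 = 379/30, σ_2 = -112/15, σ_3 = 67/30.
On [5, 7], p(x) = 8 + 127/30·(x - 5) - 56/15·(x - 5)² + 97/120·(x - 5)³.
With (x - 5) = 3/2: p(13/2) = 2777/320.

8.6781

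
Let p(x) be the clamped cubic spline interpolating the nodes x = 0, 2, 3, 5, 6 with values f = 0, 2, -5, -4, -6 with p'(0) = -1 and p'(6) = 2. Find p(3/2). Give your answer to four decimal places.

2.9138

Put m_i = p'' at the i-th knot. Here h = (2, 1, 2, 1) and Δ = (1, -7, 1/2, -2), so the interior equations h_(i-1)·m_(i-1) + 2(h_(i-1)+h_i)·m_i + h_i·m_(i+1) = 6(Δ_i − Δ_(i-1)) read
  2·m_0 + 6·m_1 + 1·m_2 = 6(Δ_1 - Δ_0) = -48
  1·m_1 + 6·m_2 + 2·m_3 = 6(Δ_2 - Δ_1) = 45
  2·m_2 + 6·m_3 + 1·m_4 = 6(Δ_3 - Δ_2) = -15
Clamped end conditions give two more equations: 2h_0·m_0 + h_0·m_1 = 6(Δ_0 - p'(0)) = 12 and h_3·m_3 + 2h_3·m_4 = 6(p'(6) - Δ_3) = 24.
Hence m_0 = 601/62, m_1 = -415/31, m_2 = 401/31, m_3 = -298/31, m_4 = 521/31.
On [0, 2], p(x) = 0 - 1·x + 601/124·x² - 477/248·x³.
With x = 3/2: p(3/2) = 5781/1984.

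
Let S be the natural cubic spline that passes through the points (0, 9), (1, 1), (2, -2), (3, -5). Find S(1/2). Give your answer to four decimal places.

4.5000

With σ_i denoting the second derivative at x_i, h_i = 1, 1, 1, and Δ_i = (y_(i+1) − y_i)/h_i = -8, -3, -3:
  1·σ_0 + 4·σ_1 + 1·σ_2 = 6(Δ_1 - Δ_0) = 30
  1·σ_1 + 4·σ_2 + 1·σ_3 = 6(Δ_2 - Δ_1) = 0
Natural end conditions: σ_0 = σ_3 = 0.
Hence σ_0 = 0, σ_1 = 8, σ_2 = -2, σ_3 = 0.
On [0, 1], S(t) = 9 - 28/3·t + 0·t² + 4/3·t³.
With t = 1/2: S(1/2) = 9/2.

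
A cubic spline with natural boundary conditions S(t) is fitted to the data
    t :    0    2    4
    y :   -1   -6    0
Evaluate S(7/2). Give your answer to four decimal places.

-2.1445

Let σ_i = S''(x_i). Step sizes h_i = 2, 2; slopes of the chords Δ_i = (y_(i+1) - y_i)/h_i = -5/2, 3.
  2·σ_0 + 8·σ_1 + 2·σ_2 = 6(Δ_1 - Δ_0) = 33
Natural end conditions: σ_0 = σ_2 = 0.
Solving the tridiagonal system: σ_0 = 0, σ_1 = 33/8, σ_2 = 0.
On [2, 4], S(t) = -6 + 1/4·(t - 2) + 33/16·(t - 2)² - 11/32·(t - 2)³.
With (t - 2) = 3/2: S(7/2) = -549/256.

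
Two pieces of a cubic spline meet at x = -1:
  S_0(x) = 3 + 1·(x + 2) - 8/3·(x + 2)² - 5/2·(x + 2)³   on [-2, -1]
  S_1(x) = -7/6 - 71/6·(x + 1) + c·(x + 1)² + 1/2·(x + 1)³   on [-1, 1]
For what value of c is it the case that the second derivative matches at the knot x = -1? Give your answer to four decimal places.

S_0''(x) = -16/3 - 15·(x + 2), so S_0''(-1) = -61/3. On the right, S_1''(-1) = 2c, so c = -61/6.

-10.1667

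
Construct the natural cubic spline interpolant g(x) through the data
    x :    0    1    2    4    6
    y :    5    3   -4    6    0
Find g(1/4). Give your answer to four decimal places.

4.9632

Let σ_i = g''(x_i). Step sizes h_i = 1, 1, 2, 2; slopes of the chords Δ_i = (y_(i+1) - y_i)/h_i = -2, -7, 5, -3.
  1·σ_0 + 4·σ_1 + 1·σ_2 = 6(Δ_1 - Δ_0) = -30
  1·σ_1 + 6·σ_2 + 2·σ_3 = 6(Δ_2 - Δ_1) = 72
  2·σ_2 + 8·σ_3 + 2·σ_4 = 6(Δ_3 - Δ_2) = -48
Natural end conditions: σ_0 = σ_4 = 0.
Hence σ_0 = 0, σ_1 = -83/7, σ_2 = 122/7, σ_3 = -145/14, σ_4 = 0.
On [0, 1], g(x) = 5 - 1/42·x + 0·x² - 83/42·x³.
With x = 1/4: g(1/4) = 4447/896.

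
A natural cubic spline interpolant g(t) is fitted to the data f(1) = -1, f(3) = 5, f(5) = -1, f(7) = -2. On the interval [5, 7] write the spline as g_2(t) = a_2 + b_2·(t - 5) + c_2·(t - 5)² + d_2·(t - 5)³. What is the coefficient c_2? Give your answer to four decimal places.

Let M_i = g''(x_i). Step sizes h_i = 2, 2, 2; slopes of the chords Δ_i = (y_(i+1) - y_i)/h_i = 3, -3, -1/2.
  2·M_0 + 8·M_1 + 2·M_2 = 6(Δ_1 - Δ_0) = -36
  2·M_1 + 8·M_2 + 2·M_3 = 6(Δ_2 - Δ_1) = 15
Natural end conditions: M_0 = M_3 = 0.
Hence M_0 = 0, M_1 = -53/10, M_2 = 16/5, M_3 = 0.
On [5, 7], with g_2(t) = a_2 + b_2·(t - 5) + c_2·(t - 5)² + d_2·(t - 5)³: c_2 = M_2/2 = 8/5, d_2 = (M_3 - M_2)/(6h_2) = -4/15, b_2 = Δ_2 - h_2(2M_2 + M_3)/6 = -79/30.

1.6000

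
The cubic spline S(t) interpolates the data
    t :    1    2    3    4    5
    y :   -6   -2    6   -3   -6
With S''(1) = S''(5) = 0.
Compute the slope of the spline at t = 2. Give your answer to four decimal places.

Let M_i = S''(x_i). Step sizes h_i = 1, 1, 1, 1; slopes of the chords Δ_i = (y_(i+1) - y_i)/h_i = 4, 8, -9, -3.
  1·M_0 + 4·M_1 + 1·M_2 = 6(Δ_1 - Δ_0) = 24
  1·M_1 + 4·M_2 + 1·M_3 = 6(Δ_2 - Δ_1) = -102
  1·M_2 + 4·M_3 + 1·M_4 = 6(Δ_3 - Δ_2) = 36
Natural end conditions: M_0 = M_4 = 0.
Solving the tridiagonal system: M_0 = 0, M_1 = 201/14, M_2 = -234/7, M_3 = 243/14, M_4 = 0.
On [2, 3], S'(t) = b_1 + 2c_1·(t - 2) + 3d_1·(t - 2)² with b_1 = Δ_1 - h_1(2M_1 + M_2)/6 = 123/14, c_1 = M_1/2 = 201/28, d_1 = (M_2 - M_1)/(6h_1) = -223/28. So S'(2) = 123/14.

8.7857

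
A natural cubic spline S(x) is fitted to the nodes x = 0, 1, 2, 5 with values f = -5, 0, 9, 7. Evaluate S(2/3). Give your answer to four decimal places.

-2.1645

Write m_i for S''(x_i). With h_i = 1, 1, 3 and divided differences Δ_i = 5, 9, -2/3, the continuity of S' gives the tridiagonal system
  1·m_0 + 4·m_1 + 1·m_2 = 6(Δ_1 - Δ_0) = 24
  1·m_1 + 8·m_2 + 3·m_3 = 6(Δ_2 - Δ_1) = -58
Natural end conditions: m_0 = m_3 = 0.
Solving: m_0 = 0, m_1 = 250/31, m_2 = -256/31, m_3 = 0.
On [0, 1], S(x) = -5 + 340/93·x + 0·x² + 125/93·x³.
With x = 2/3: S(2/3) = -5435/2511.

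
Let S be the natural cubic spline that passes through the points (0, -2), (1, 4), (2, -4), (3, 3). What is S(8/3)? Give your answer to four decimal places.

Put m_i = S'' at the i-th knot. Here h = (1, 1, 1) and Δ = (6, -8, 7), so the interior equations h_(i-1)·m_(i-1) + 2(h_(i-1)+h_i)·m_i + h_i·m_(i+1) = 6(Δ_i − Δ_(i-1)) read
  1·m_0 + 4·m_1 + 1·m_2 = 6(Δ_1 - Δ_0) = -84
  1·m_1 + 4·m_2 + 1·m_3 = 6(Δ_2 - Δ_1) = 90
Natural end conditions: m_0 = m_3 = 0.
Hence m_0 = 0, m_1 = -142/5, m_2 = 148/5, m_3 = 0.
On [2, 3], S(t) = -4 - 43/15·(t - 2) + 74/5·(t - 2)² - 74/15·(t - 2)³.
With (t - 2) = 2/3: S(8/3) = -322/405.

-0.7951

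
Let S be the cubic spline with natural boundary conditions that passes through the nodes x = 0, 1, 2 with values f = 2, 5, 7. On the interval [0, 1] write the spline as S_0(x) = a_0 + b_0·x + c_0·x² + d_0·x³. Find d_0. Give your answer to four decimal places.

-0.2500

Put M_i = S'' at the i-th knot. Here h = (1, 1) and Δ = (3, 2), so the interior equations h_(i-1)·M_(i-1) + 2(h_(i-1)+h_i)·M_i + h_i·M_(i+1) = 6(Δ_i − Δ_(i-1)) read
  1·M_0 + 4·M_1 + 1·M_2 = 6(Δ_1 - Δ_0) = -6
Natural end conditions: M_0 = M_2 = 0.
Hence M_0 = 0, M_1 = -3/2, M_2 = 0.
On [0, 1], with S_0(x) = a_0 + b_0·x + c_0·x² + d_0·x³: c_0 = M_0/2 = 0, d_0 = (M_1 - M_0)/(6h_0) = -1/4, b_0 = Δ_0 - h_0(2M_0 + M_1)/6 = 13/4.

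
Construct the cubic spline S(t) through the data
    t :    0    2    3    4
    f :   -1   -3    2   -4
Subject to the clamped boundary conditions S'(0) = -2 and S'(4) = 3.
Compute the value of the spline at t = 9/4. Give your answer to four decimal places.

Put m_i = S'' at the i-th knot. Here h = (2, 1, 1) and Δ = (-1, 5, -6), so the interior equations h_(i-1)·m_(i-1) + 2(h_(i-1)+h_i)·m_i + h_i·m_(i+1) = 6(Δ_i − Δ_(i-1)) read
  2·m_0 + 6·m_1 + 1·m_2 = 6(Δ_1 - Δ_0) = 36
  1·m_1 + 4·m_2 + 1·m_3 = 6(Δ_2 - Δ_1) = -66
Clamped end conditions give two more equations: 2h_0·m_0 + h_0·m_1 = 6(Δ_0 - S'(0)) = 6 and h_2·m_2 + 2h_2·m_3 = 6(S'(4) - Δ_2) = 54.
Solving: m_0 = -53/11, m_1 = 139/11, m_2 = -332/11, m_3 = 463/11.
On [2, 3], S(t) = -3 + 64/11·(t - 2) + 139/22·(t - 2)² - 157/22·(t - 2)³.
With (t - 2) = 1/4: S(9/4) = -1777/1408.

-1.2621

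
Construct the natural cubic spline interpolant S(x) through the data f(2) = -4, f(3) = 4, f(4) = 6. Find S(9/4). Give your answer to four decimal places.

Put M_i = S'' at the i-th knot. Here h = (1, 1) and Δ = (8, 2), so the interior equations h_(i-1)·M_(i-1) + 2(h_(i-1)+h_i)·M_i + h_i·M_(i+1) = 6(Δ_i − Δ_(i-1)) read
  1·M_0 + 4·M_1 + 1·M_2 = 6(Δ_1 - Δ_0) = -36
Natural end conditions: M_0 = M_2 = 0.
Forward elimination and back-substitution give M_0 = 0, M_1 = -9, M_2 = 0.
On [2, 3], S(x) = -4 + 19/2·(x - 2) + 0·(x - 2)² - 3/2·(x - 2)³.
With (x - 2) = 1/4: S(9/4) = -211/128.

-1.6484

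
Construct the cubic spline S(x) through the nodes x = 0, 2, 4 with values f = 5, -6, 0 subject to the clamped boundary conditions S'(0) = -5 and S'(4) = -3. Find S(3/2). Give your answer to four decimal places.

With m_i denoting the second derivative at x_i, h_i = 2, 2, and Δ_i = (y_(i+1) − y_i)/h_i = -11/2, 3:
  2·m_0 + 8·m_1 + 2·m_2 = 6(Δ_1 - Δ_0) = 51
Clamped end conditions give two more equations: 2h_0·m_0 + h_0·m_1 = 6(Δ_0 - S'(0)) = -3 and h_1·m_1 + 2h_1·m_2 = 6(S'(4) - Δ_1) = -36.
Forward elimination and back-substitution give m_0 = -53/8, m_1 = 47/4, m_2 = -119/8.
On [0, 2], S(x) = 5 - 5·x - 53/16·x² + 49/32·x³.
With x = 3/2: S(3/2) = -1225/256.

-4.7852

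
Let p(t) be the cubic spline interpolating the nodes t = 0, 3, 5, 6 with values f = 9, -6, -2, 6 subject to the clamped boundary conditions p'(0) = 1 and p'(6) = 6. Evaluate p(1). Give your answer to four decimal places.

6.3743

Let M_i = p''(x_i). Step sizes h_i = 3, 2, 1; slopes of the chords Δ_i = (y_(i+1) - y_i)/h_i = -5, 2, 8.
  3·M_0 + 10·M_1 + 2·M_2 = 6(Δ_1 - Δ_0) = 42
  2·M_1 + 6·M_2 + 1·M_3 = 6(Δ_2 - Δ_1) = 36
Clamped end conditions give two more equations: 2h_0·M_0 + h_0·M_1 = 6(Δ_0 - p'(0)) = -36 and h_2·M_2 + 2h_2·M_3 = 6(p'(6) - Δ_2) = -12.
Solving the tridiagonal system: M_0 = -506/57, M_1 = 328/57, M_2 = 316/57, M_3 = -500/57.
On [0, 3], p(t) = 9 + 1·t - 253/57·t² + 139/171·t³.
With t = 1: p(1) = 1090/171.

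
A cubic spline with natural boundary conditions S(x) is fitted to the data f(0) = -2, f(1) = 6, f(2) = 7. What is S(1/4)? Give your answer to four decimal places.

With M_i denoting the second derivative at x_i, h_i = 1, 1, and Δ_i = (y_(i+1) − y_i)/h_i = 8, 1:
  1·M_0 + 4·M_1 + 1·M_2 = 6(Δ_1 - Δ_0) = -42
Natural end conditions: M_0 = M_2 = 0.
Solving the tridiagonal system: M_0 = 0, M_1 = -21/2, M_2 = 0.
On [0, 1], S(x) = -2 + 39/4·x + 0·x² - 7/4·x³.
With x = 1/4: S(1/4) = 105/256.

0.4102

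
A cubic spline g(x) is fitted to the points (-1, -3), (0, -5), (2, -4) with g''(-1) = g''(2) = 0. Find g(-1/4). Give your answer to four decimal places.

-4.6367

Write m_i for g''(x_i). With h_i = 1, 2 and divided differences Δ_i = -2, 1/2, the continuity of g' gives the tridiagonal system
  1·m_0 + 6·m_1 + 2·m_2 = 6(Δ_1 - Δ_0) = 15
Natural end conditions: m_0 = m_2 = 0.
Forward elimination and back-substitution give m_0 = 0, m_1 = 5/2, m_2 = 0.
On [-1, 0], g(x) = -3 - 29/12·(x + 1) + 0·(x + 1)² + 5/12·(x + 1)³.
With (x + 1) = 3/4: g(-1/4) = -1187/256.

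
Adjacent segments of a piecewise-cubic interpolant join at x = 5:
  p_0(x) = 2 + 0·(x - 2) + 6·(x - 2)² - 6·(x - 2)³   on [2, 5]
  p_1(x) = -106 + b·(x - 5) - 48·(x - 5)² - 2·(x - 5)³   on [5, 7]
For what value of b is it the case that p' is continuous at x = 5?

-126

p_0'(x) = 0 + 12·(x - 2) - 18·(x - 2)², so p_0'(5) = -126. On the right, p_1'(5) = b, so b = -126.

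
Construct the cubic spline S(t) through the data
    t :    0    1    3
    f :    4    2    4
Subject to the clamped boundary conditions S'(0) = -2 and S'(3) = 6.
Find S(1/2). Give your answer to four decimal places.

Write M_i for S''(x_i). With h_i = 1, 2 and divided differences Δ_i = -2, 1, the continuity of S' gives the tridiagonal system
  1·M_0 + 6·M_1 + 2·M_2 = 6(Δ_1 - Δ_0) = 18
Clamped end conditions give two more equations: 2h_0·M_0 + h_0·M_1 = 6(Δ_0 - S'(0)) = 0 and h_1·M_1 + 2h_1·M_2 = 6(S'(3) - Δ_1) = 30.
Solving the tridiagonal system: M_0 = -1/3, M_1 = 2/3, M_2 = 43/6.
On [0, 1], S(t) = 4 - 2·t - 1/6·t² + 1/6·t³.
With t = 1/2: S(1/2) = 143/48.

2.9792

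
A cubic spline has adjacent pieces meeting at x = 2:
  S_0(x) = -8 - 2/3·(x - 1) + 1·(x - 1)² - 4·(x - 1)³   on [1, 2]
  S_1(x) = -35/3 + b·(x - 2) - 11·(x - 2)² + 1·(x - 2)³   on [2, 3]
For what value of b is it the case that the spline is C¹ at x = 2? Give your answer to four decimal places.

-10.6667

S_0'(x) = -2/3 + 2·(x - 1) - 12·(x - 1)², so S_0'(2) = -32/3. On the right, S_1'(2) = b, so b = -32/3.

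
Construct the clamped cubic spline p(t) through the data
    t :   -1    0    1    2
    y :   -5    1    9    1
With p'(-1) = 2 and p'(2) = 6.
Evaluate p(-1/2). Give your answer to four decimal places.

-3.1333

Let M_i = p''(x_i). Step sizes h_i = 1, 1, 1; slopes of the chords Δ_i = (y_(i+1) - y_i)/h_i = 6, 8, -8.
  1·M_0 + 4·M_1 + 1·M_2 = 6(Δ_1 - Δ_0) = 12
  1·M_1 + 4·M_2 + 1·M_3 = 6(Δ_2 - Δ_1) = -96
Clamped end conditions give two more equations: 2h_0·M_0 + h_0·M_1 = 6(Δ_0 - p'(-1)) = 24 and h_2·M_2 + 2h_2·M_3 = 6(p'(2) - Δ_2) = 84.
Solving the tridiagonal system: M_0 = 88/15, M_1 = 184/15, M_2 = -644/15, M_3 = 952/15.
On [-1, 0], p(t) = -5 + 2·(t + 1) + 44/15·(t + 1)² + 16/15·(t + 1)³.
With (t + 1) = 1/2: p(-1/2) = -47/15.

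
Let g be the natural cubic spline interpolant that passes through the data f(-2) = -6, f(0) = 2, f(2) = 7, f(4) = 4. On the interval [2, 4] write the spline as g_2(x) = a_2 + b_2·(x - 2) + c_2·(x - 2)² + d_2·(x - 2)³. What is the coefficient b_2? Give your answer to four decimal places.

0.4333

With m_i denoting the second derivative at x_i, h_i = 2, 2, 2, and Δ_i = (y_(i+1) − y_i)/h_i = 4, 5/2, -3/2:
  2·m_0 + 8·m_1 + 2·m_2 = 6(Δ_1 - Δ_0) = -9
  2·m_1 + 8·m_2 + 2·m_3 = 6(Δ_2 - Δ_1) = -24
Natural end conditions: m_0 = m_3 = 0.
Forward elimination and back-substitution give m_0 = 0, m_1 = -2/5, m_2 = -29/10, m_3 = 0.
On [2, 4], with g_2(x) = a_2 + b_2·(x - 2) + c_2·(x - 2)² + d_2·(x - 2)³: c_2 = m_2/2 = -29/20, d_2 = (m_3 - m_2)/(6h_2) = 29/120, b_2 = Δ_2 - h_2(2m_2 + m_3)/6 = 13/30.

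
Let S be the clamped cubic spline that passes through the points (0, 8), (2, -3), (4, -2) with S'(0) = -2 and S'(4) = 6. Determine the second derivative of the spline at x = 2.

5

Let M_i = S''(x_i). Step sizes h_i = 2, 2; slopes of the chords Δ_i = (y_(i+1) - y_i)/h_i = -11/2, 1/2.
  2·M_0 + 8·M_1 + 2·M_2 = 6(Δ_1 - Δ_0) = 36
Clamped end conditions give two more equations: 2h_0·M_0 + h_0·M_1 = 6(Δ_0 - S'(0)) = -21 and h_1·M_1 + 2h_1·M_2 = 6(S'(4) - Δ_1) = 33.
Solving the tridiagonal system: M_0 = -31/4, M_1 = 5, M_2 = 23/4.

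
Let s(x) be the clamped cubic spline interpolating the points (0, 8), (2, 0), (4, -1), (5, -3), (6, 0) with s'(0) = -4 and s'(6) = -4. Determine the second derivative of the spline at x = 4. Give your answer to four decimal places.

Put M_i = s'' at the i-th knot. Here h = (2, 2, 1, 1) and Δ = (-4, -1/2, -2, 3), so the interior equations h_(i-1)·M_(i-1) + 2(h_(i-1)+h_i)·M_i + h_i·M_(i+1) = 6(Δ_i − Δ_(i-1)) read
  2·M_0 + 8·M_1 + 2·M_2 = 6(Δ_1 - Δ_0) = 21
  2·M_1 + 6·M_2 + 1·M_3 = 6(Δ_2 - Δ_1) = -9
  1·M_2 + 4·M_3 + 1·M_4 = 6(Δ_3 - Δ_2) = 30
Clamped end conditions give two more equations: 2h_0·M_0 + h_0·M_1 = 6(Δ_0 - s'(0)) = 0 and h_3·M_3 + 2h_3·M_4 = 6(s'(6) - Δ_3) = -42.
Hence M_0 = -65/28, M_1 = 65/14, M_2 = -23/4, M_3 = 227/14, M_4 = -815/28.

-5.7500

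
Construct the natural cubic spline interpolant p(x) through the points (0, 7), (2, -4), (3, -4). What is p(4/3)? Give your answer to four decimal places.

-1.6914

Let σ_i = p''(x_i). Step sizes h_i = 2, 1; slopes of the chords Δ_i = (y_(i+1) - y_i)/h_i = -11/2, 0.
  2·σ_0 + 6·σ_1 + 1·σ_2 = 6(Δ_1 - Δ_0) = 33
Natural end conditions: σ_0 = σ_2 = 0.
Forward elimination and back-substitution give σ_0 = 0, σ_1 = 11/2, σ_2 = 0.
On [0, 2], p(x) = 7 - 22/3·x + 0·x² + 11/24·x³.
With x = 4/3: p(4/3) = -137/81.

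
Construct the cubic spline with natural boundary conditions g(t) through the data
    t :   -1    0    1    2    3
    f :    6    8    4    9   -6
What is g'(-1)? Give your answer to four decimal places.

With m_i denoting the second derivative at x_i, h_i = 1, 1, 1, 1, and Δ_i = (y_(i+1) − y_i)/h_i = 2, -4, 5, -15:
  1·m_0 + 4·m_1 + 1·m_2 = 6(Δ_1 - Δ_0) = -36
  1·m_1 + 4·m_2 + 1·m_3 = 6(Δ_2 - Δ_1) = 54
  1·m_2 + 4·m_3 + 1·m_4 = 6(Δ_3 - Δ_2) = -120
Natural end conditions: m_0 = m_4 = 0.
Solving the tridiagonal system: m_0 = 0, m_1 = -219/14, m_2 = 186/7, m_3 = -513/14, m_4 = 0.
On [-1, 0], g'(t) = b_0 + 2c_0·(t + 1) + 3d_0·(t + 1)² with b_0 = Δ_0 - h_0(2m_0 + m_1)/6 = 129/28, c_0 = m_0/2 = 0, d_0 = (m_1 - m_0)/(6h_0) = -73/28. So g'(-1) = 129/28.

4.6071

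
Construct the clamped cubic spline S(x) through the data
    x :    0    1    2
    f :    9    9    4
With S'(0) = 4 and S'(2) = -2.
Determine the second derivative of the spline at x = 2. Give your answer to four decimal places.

Put m_i = S'' at the i-th knot. Here h = (1, 1) and Δ = (0, -5), so the interior equations h_(i-1)·m_(i-1) + 2(h_(i-1)+h_i)·m_i + h_i·m_(i+1) = 6(Δ_i − Δ_(i-1)) read
  1·m_0 + 4·m_1 + 1·m_2 = 6(Δ_1 - Δ_0) = -30
Clamped end conditions give two more equations: 2h_0·m_0 + h_0·m_1 = 6(Δ_0 - S'(0)) = -24 and h_1·m_1 + 2h_1·m_2 = 6(S'(2) - Δ_1) = 18.
Solving the tridiagonal system: m_0 = -15/2, m_1 = -9, m_2 = 27/2.

13.5000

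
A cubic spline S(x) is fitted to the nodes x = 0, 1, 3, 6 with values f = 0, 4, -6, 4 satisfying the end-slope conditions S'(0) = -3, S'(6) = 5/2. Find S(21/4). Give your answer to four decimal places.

0.8277

Put m_i = S'' at the i-th knot. Here h = (1, 2, 3) and Δ = (4, -5, 10/3), so the interior equations h_(i-1)·m_(i-1) + 2(h_(i-1)+h_i)·m_i + h_i·m_(i+1) = 6(Δ_i − Δ_(i-1)) read
  1·m_0 + 6·m_1 + 2·m_2 = 6(Δ_1 - Δ_0) = -54
  2·m_1 + 10·m_2 + 3·m_3 = 6(Δ_2 - Δ_1) = 50
Clamped end conditions give two more equations: 2h_0·m_0 + h_0·m_1 = 6(Δ_0 - S'(0)) = 42 and h_2·m_2 + 2h_2·m_3 = 6(S'(6) - Δ_2) = -5.
Hence m_0 = 564/19, m_1 = -330/19, m_2 = 195/19, m_3 = -340/57.
On [3, 6], S(x) = -6 - 75/19·(x - 3) + 195/38·(x - 3)² - 925/1026·(x - 3)³.
With (x - 3) = 9/4: S(21/4) = 2013/2432.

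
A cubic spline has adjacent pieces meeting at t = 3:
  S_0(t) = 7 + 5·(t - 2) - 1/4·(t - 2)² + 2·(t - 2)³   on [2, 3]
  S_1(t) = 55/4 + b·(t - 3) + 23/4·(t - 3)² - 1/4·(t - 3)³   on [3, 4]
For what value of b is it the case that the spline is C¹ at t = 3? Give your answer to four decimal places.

10.5000

S_0'(t) = 5 - 1/2·(t - 2) + 6·(t - 2)², so S_0'(3) = 21/2. On the right, S_1'(3) = b, so b = 21/2.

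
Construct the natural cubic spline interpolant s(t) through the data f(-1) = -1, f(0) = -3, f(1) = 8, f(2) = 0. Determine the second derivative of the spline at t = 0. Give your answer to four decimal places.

Let M_i = s''(x_i). Step sizes h_i = 1, 1, 1; slopes of the chords Δ_i = (y_(i+1) - y_i)/h_i = -2, 11, -8.
  1·M_0 + 4·M_1 + 1·M_2 = 6(Δ_1 - Δ_0) = 78
  1·M_1 + 4·M_2 + 1·M_3 = 6(Δ_2 - Δ_1) = -114
Natural end conditions: M_0 = M_3 = 0.
Solving: M_0 = 0, M_1 = 142/5, M_2 = -178/5, M_3 = 0.

28.4000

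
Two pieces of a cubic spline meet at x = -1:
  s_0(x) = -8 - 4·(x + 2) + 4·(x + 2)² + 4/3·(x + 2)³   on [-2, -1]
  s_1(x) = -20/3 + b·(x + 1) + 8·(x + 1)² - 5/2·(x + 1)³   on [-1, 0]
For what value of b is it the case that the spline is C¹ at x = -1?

8

s_0'(x) = -4 + 8·(x + 2) + 4·(x + 2)², so s_0'(-1) = 8. On the right, s_1'(-1) = b, so b = 8.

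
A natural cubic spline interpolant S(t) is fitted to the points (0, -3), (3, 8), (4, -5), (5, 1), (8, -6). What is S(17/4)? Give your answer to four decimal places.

Let M_i = S''(x_i). Step sizes h_i = 3, 1, 1, 3; slopes of the chords Δ_i = (y_(i+1) - y_i)/h_i = 11/3, -13, 6, -7/3.
  3·M_0 + 8·M_1 + 1·M_2 = 6(Δ_1 - Δ_0) = -100
  1·M_1 + 4·M_2 + 1·M_3 = 6(Δ_2 - Δ_1) = 114
  1·M_2 + 8·M_3 + 3·M_4 = 6(Δ_3 - Δ_2) = -50
Natural end conditions: M_0 = M_4 = 0.
Solving: M_0 = 0, M_1 = -677/40, M_2 = 177/5, M_3 = -427/40, M_4 = 0.
On [4, 5], S(t) = -5 - 193/48·(t - 4) + 177/10·(t - 4)² - 1843/240·(t - 4)³.
With (t - 4) = 1/4: S(17/4) = -25697/5120.

-5.0189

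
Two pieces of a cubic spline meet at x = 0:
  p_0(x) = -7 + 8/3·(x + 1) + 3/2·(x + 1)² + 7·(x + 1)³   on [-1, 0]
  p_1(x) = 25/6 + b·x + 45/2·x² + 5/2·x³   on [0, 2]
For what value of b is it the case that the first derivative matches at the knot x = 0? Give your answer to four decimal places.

26.6667

p_0'(x) = 8/3 + 3·(x + 1) + 21·(x + 1)², so p_0'(0) = 80/3. On the right, p_1'(0) = b, so b = 80/3.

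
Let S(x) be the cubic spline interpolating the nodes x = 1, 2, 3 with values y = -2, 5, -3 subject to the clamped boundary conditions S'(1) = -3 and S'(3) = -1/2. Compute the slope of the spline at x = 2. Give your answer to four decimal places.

0.1250

Write σ_i for S''(x_i). With h_i = 1, 1 and divided differences Δ_i = 7, -8, the continuity of S' gives the tridiagonal system
  1·σ_0 + 4·σ_1 + 1·σ_2 = 6(Δ_1 - Δ_0) = -90
Clamped end conditions give two more equations: 2h_0·σ_0 + h_0·σ_1 = 6(Δ_0 - S'(1)) = 60 and h_1·σ_1 + 2h_1·σ_2 = 6(S'(3) - Δ_1) = 45.
Hence σ_0 = 215/4, σ_1 = -95/2, σ_2 = 185/4.
On [2, 3], S'(x) = b_1 + 2c_1·(x - 2) + 3d_1·(x - 2)² with b_1 = Δ_1 - h_1(2σ_1 + σ_2)/6 = 1/8, c_1 = σ_1/2 = -95/4, d_1 = (σ_2 - σ_1)/(6h_1) = 125/8. So S'(2) = 1/8.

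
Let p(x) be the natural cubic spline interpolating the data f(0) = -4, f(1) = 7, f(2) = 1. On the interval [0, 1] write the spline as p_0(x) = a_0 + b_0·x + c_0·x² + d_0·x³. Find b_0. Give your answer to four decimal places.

15.2500

Let M_i = p''(x_i). Step sizes h_i = 1, 1; slopes of the chords Δ_i = (y_(i+1) - y_i)/h_i = 11, -6.
  1·M_0 + 4·M_1 + 1·M_2 = 6(Δ_1 - Δ_0) = -102
Natural end conditions: M_0 = M_2 = 0.
Hence M_0 = 0, M_1 = -51/2, M_2 = 0.
On [0, 1], with p_0(x) = a_0 + b_0·x + c_0·x² + d_0·x³: c_0 = M_0/2 = 0, d_0 = (M_1 - M_0)/(6h_0) = -17/4, b_0 = Δ_0 - h_0(2M_0 + M_1)/6 = 61/4.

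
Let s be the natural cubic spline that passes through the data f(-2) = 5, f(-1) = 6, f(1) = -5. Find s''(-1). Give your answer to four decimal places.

-6.5000

Put M_i = s'' at the i-th knot. Here h = (1, 2) and Δ = (1, -11/2), so the interior equations h_(i-1)·M_(i-1) + 2(h_(i-1)+h_i)·M_i + h_i·M_(i+1) = 6(Δ_i − Δ_(i-1)) read
  1·M_0 + 6·M_1 + 2·M_2 = 6(Δ_1 - Δ_0) = -39
Natural end conditions: M_0 = M_2 = 0.
Solving: M_0 = 0, M_1 = -13/2, M_2 = 0.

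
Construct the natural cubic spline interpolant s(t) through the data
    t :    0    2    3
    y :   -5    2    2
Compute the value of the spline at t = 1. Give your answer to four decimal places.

-0.6250

With σ_i denoting the second derivative at x_i, h_i = 2, 1, and Δ_i = (y_(i+1) − y_i)/h_i = 7/2, 0:
  2·σ_0 + 6·σ_1 + 1·σ_2 = 6(Δ_1 - Δ_0) = -21
Natural end conditions: σ_0 = σ_2 = 0.
Solving the tridiagonal system: σ_0 = 0, σ_1 = -7/2, σ_2 = 0.
On [0, 2], s(t) = -5 + 14/3·t + 0·t² - 7/24·t³.
With t = 1: s(1) = -5/8.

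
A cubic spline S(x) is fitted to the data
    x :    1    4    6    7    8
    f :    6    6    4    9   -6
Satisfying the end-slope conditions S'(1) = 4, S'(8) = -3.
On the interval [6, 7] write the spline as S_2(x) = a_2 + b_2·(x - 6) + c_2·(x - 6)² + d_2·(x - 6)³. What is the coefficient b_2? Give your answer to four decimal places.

8.1154

With m_i denoting the second derivative at x_i, h_i = 3, 2, 1, 1, and Δ_i = (y_(i+1) − y_i)/h_i = 0, -1, 5, -15:
  3·m_0 + 10·m_1 + 2·m_2 = 6(Δ_1 - Δ_0) = -6
  2·m_1 + 6·m_2 + 1·m_3 = 6(Δ_2 - Δ_1) = 36
  1·m_2 + 4·m_3 + 1·m_4 = 6(Δ_3 - Δ_2) = -120
Clamped end conditions give two more equations: 2h_0·m_0 + h_0·m_1 = 6(Δ_0 - S'(1)) = -24 and h_3·m_3 + 2h_3·m_4 = 6(S'(8) - Δ_3) = 72.
Solving: m_0 = -67/26, m_1 = -37/13, m_2 = 785/52, m_3 = -1271/26, m_4 = 3143/52.
On [6, 7], with S_2(x) = a_2 + b_2·(x - 6) + c_2·(x - 6)² + d_2·(x - 6)³: c_2 = m_2/2 = 785/104, d_2 = (m_3 - m_2)/(6h_2) = -1109/104, b_2 = Δ_2 - h_2(2m_2 + m_3)/6 = 211/26.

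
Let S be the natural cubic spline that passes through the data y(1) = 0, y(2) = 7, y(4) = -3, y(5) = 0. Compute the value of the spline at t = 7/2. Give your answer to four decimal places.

-0.8750

Write M_i for S''(x_i). With h_i = 1, 2, 1 and divided differences Δ_i = 7, -5, 3, the continuity of S' gives the tridiagonal system
  1·M_0 + 6·M_1 + 2·M_2 = 6(Δ_1 - Δ_0) = -72
  2·M_1 + 6·M_2 + 1·M_3 = 6(Δ_2 - Δ_1) = 48
Natural end conditions: M_0 = M_3 = 0.
Forward elimination and back-substitution give M_0 = 0, M_1 = -33/2, M_2 = 27/2, M_3 = 0.
On [2, 4], S(t) = 7 + 3/2·(t - 2) - 33/4·(t - 2)² + 5/2·(t - 2)³.
With (t - 2) = 3/2: S(7/2) = -7/8.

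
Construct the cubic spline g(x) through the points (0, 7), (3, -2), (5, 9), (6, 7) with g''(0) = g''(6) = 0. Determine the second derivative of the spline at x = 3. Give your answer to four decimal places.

Put m_i = g'' at the i-th knot. Here h = (3, 2, 1) and Δ = (-3, 11/2, -2), so the interior equations h_(i-1)·m_(i-1) + 2(h_(i-1)+h_i)·m_i + h_i·m_(i+1) = 6(Δ_i − Δ_(i-1)) read
  3·m_0 + 10·m_1 + 2·m_2 = 6(Δ_1 - Δ_0) = 51
  2·m_1 + 6·m_2 + 1·m_3 = 6(Δ_2 - Δ_1) = -45
Natural end conditions: m_0 = m_3 = 0.
Forward elimination and back-substitution give m_0 = 0, m_1 = 99/14, m_2 = -69/7, m_3 = 0.

7.0714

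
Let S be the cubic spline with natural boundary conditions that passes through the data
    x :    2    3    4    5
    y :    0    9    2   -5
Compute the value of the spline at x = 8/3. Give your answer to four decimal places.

7.5802

Put m_i = S'' at the i-th knot. Here h = (1, 1, 1) and Δ = (9, -7, -7), so the interior equations h_(i-1)·m_(i-1) + 2(h_(i-1)+h_i)·m_i + h_i·m_(i+1) = 6(Δ_i − Δ_(i-1)) read
  1·m_0 + 4·m_1 + 1·m_2 = 6(Δ_1 - Δ_0) = -96
  1·m_1 + 4·m_2 + 1·m_3 = 6(Δ_2 - Δ_1) = 0
Natural end conditions: m_0 = m_3 = 0.
Hence m_0 = 0, m_1 = -128/5, m_2 = 32/5, m_3 = 0.
On [2, 3], S(x) = 0 + 199/15·(x - 2) + 0·(x - 2)² - 64/15·(x - 2)³.
With (x - 2) = 2/3: S(8/3) = 614/81.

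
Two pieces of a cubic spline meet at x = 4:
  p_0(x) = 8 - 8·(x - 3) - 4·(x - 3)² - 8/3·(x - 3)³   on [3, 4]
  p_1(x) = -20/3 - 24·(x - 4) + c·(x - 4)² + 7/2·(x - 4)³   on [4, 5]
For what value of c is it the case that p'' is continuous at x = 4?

-12

p_0''(x) = -8 - 16·(x - 3), so p_0''(4) = -24. On the right, p_1''(4) = 2c, so c = -12.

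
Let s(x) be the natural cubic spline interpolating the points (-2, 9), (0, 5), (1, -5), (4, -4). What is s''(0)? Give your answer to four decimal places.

Write M_i for s''(x_i). With h_i = 2, 1, 3 and divided differences Δ_i = -2, -10, 1/3, the continuity of s' gives the tridiagonal system
  2·M_0 + 6·M_1 + 1·M_2 = 6(Δ_1 - Δ_0) = -48
  1·M_1 + 8·M_2 + 3·M_3 = 6(Δ_2 - Δ_1) = 62
Natural end conditions: M_0 = M_3 = 0.
Solving: M_0 = 0, M_1 = -446/47, M_2 = 420/47, M_3 = 0.

-9.4894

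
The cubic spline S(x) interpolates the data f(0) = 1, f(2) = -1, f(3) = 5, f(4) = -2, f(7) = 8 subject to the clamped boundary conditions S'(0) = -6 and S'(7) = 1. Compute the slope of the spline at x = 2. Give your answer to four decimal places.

With M_i denoting the second derivative at x_i, h_i = 2, 1, 1, 3, and Δ_i = (y_(i+1) − y_i)/h_i = -1, 6, -7, 10/3:
  2·M_0 + 6·M_1 + 1·M_2 = 6(Δ_1 - Δ_0) = 42
  1·M_1 + 4·M_2 + 1·M_3 = 6(Δ_2 - Δ_1) = -78
  1·M_2 + 8·M_3 + 3·M_4 = 6(Δ_3 - Δ_2) = 62
Clamped end conditions give two more equations: 2h_0·M_0 + h_0·M_1 = 6(Δ_0 - S'(0)) = 30 and h_3·M_3 + 2h_3·M_4 = 6(S'(7) - Δ_3) = -14.
Solving: M_0 = 351/158, M_1 = 834/79, M_2 = -2037/79, M_3 = 1152/79, M_4 = -2281/237.
On [2, 3], S'(x) = b_1 + 2c_1·(x - 2) + 3d_1·(x - 2)² with b_1 = Δ_1 - h_1(2M_1 + M_2)/6 = 1071/158, c_1 = M_1/2 = 417/79, d_1 = (M_2 - M_1)/(6h_1) = -957/158. So S'(2) = 1071/158.

6.7785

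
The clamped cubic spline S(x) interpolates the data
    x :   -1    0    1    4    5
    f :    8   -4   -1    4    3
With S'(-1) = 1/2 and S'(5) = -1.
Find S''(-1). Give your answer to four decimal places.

Let σ_i = S''(x_i). Step sizes h_i = 1, 1, 3, 1; slopes of the chords Δ_i = (y_(i+1) - y_i)/h_i = -12, 3, 5/3, -1.
  1·σ_0 + 4·σ_1 + 1·σ_2 = 6(Δ_1 - Δ_0) = 90
  1·σ_1 + 8·σ_2 + 3·σ_3 = 6(Δ_2 - Δ_1) = -8
  3·σ_2 + 8·σ_3 + 1·σ_4 = 6(Δ_3 - Δ_2) = -16
Clamped end conditions give two more equations: 2h_0·σ_0 + h_0·σ_1 = 6(Δ_0 - S'(-1)) = -75 and h_3·σ_3 + 2h_3·σ_4 = 6(S'(5) - Δ_3) = 0.
Hence σ_0 = -12893/228, σ_1 = 4343/114, σ_2 = -1331/228, σ_3 = 23/114, σ_4 = -23/228.

-56.5482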